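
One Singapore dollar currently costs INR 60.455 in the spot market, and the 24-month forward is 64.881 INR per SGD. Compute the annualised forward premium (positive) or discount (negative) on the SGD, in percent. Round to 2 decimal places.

+3.66%

T = 2 years.
Period premium: (64.881 − 60.455)/60.455 = 0.0732115.
Per annum: 0.0732115 / 2 = 0.036606 = 3.66%.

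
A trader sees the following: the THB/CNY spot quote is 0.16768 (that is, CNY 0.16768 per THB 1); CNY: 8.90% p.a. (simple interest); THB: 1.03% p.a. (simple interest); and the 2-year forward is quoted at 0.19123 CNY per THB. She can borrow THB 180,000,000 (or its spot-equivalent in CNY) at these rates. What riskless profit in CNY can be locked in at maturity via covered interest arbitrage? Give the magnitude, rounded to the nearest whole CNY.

T = 2 years.
Invest the THB and cover forward: 180,000,000 × 1.020600 × 0.19123 = CNY 35,130,480.84.
Convert at spot and invest in CNY: 180,000,000 × 0.16768 × 1.178000 = CNY 35,554,867.20.
The quoted forward undervalues THB, so borrow THB, convert to CNY at spot, deposit the CNY at 8.90%, and buy THB forward at 0.19123 to cover the loan.
Profit = 35,554,867.20 − 35,130,480.84 = CNY 424,386.

CNY 424,386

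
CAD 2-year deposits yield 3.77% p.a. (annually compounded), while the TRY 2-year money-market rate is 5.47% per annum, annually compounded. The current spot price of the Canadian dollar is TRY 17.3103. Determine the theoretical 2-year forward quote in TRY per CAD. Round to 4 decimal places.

T = 2 years.
Growth of 1 TRY over T: (1 + 0.0547)^2 = 1.11239209.
Growth of 1 CAD over T: (1 + 0.0377)^2 = 1.07682129.
So F = 17.3103 × 1.11239209 / 1.07682129 = 17.882114 (TRY/CAD).

17.8821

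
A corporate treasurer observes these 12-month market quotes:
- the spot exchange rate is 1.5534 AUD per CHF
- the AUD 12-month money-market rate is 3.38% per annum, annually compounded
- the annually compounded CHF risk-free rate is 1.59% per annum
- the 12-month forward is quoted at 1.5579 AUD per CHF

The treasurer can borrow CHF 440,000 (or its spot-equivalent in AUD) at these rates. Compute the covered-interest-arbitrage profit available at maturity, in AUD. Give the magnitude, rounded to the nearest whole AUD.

T = 1 year.
Keep in CHF, deliver into the forward: 440,000·1.015900·1.5579 = AUD 696,375.07.
Swap to AUD now, deposit: 440,000·1.5534·1.033800 = AUD 706,598.16.
The quoted forward undervalues CHF, so borrow CHF, convert to AUD at spot, deposit the AUD at 3.38%, and buy CHF forward at 1.5579 to cover the loan.
Profit = 706,598.16 − 696,375.07 = AUD 10,223.

AUD 10,223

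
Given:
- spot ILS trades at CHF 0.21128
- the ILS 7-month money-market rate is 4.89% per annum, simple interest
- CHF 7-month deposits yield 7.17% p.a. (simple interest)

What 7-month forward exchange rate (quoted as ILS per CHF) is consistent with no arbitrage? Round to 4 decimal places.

4.6726

T = 7/12 years.
CHF accumulates by 1 + 0.0717×7/12 = 1.041825.
ILS accumulates by 1 + 0.0489×7/12 = 1.028525.
So F = 0.21128 × 1.041825 / 1.028525 = 0.2140121 (CHF/ILS).
Quoted the other way: 1/0.2140121 = 4.6726 ILS per CHF.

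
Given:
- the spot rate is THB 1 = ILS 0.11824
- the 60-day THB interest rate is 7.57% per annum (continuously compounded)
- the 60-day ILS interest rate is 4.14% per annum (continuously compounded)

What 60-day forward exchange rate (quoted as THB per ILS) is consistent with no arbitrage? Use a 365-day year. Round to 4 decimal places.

8.5052

T = 60/365 years.
ILS accumulates by e^(0.0414×60/365) = 1.0068287.
Growth of 1 THB over T: e^(0.0757×60/365) = 1.0125216.
Forward (ILS per THB) = 0.11824 × 1.0068287 / 1.0125216 = 0.1175752.
Invert for THB per ILS: 1 / 0.1175752 = 8.5052.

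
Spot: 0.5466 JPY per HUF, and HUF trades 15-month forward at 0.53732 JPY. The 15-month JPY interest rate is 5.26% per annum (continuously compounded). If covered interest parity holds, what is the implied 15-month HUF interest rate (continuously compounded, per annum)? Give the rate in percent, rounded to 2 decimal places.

6.63%

T = 15/12 years.
CIP gives F = S · g_JPY/g_HUF, so g_JPY/g_HUF = 0.53732/0.5466 = 0.9830223.
The JPY side grows by e^(0.0526×15/12) = 1.0679597.
Hence g_HUF = 1.0864043.
Take logs: ln 1.0864043 / (15/12) = 0.066299, so 6.63%.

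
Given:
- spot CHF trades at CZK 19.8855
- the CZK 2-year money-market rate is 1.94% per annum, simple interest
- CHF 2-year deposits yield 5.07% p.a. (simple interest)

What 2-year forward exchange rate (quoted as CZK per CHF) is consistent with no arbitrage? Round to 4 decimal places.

T = 2 years.
CZK growth factor: 1 + 0.0194×2 = 1.038800.
CHF growth factor: 1 + 0.0507×2 = 1.101400.
Forward (CZK per CHF) = 19.8855 × 1.038800 / 1.101400 = 18.755273.

18.7553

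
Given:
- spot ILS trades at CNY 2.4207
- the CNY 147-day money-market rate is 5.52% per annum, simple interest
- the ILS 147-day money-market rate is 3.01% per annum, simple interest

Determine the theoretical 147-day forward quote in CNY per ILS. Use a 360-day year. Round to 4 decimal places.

2.4452

T = 147/360 years.
CNY accumulates by 1 + 0.0552×147/360 = 1.022540.
ILS accumulates by 1 + 0.0301×147/360 = 1.0122908.
Forward (CNY per ILS) = 2.4207 × 1.022540 / 1.0122908 = 2.445209.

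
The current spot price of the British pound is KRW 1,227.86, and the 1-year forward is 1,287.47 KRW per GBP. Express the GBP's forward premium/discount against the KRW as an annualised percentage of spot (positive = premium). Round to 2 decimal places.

+4.85%

T = 1 year.
Period premium: (1287.47 − 1227.86)/1227.86 = 0.0485479.
Per annum: 0.0485479 / 1 = 0.048548 = 4.85%.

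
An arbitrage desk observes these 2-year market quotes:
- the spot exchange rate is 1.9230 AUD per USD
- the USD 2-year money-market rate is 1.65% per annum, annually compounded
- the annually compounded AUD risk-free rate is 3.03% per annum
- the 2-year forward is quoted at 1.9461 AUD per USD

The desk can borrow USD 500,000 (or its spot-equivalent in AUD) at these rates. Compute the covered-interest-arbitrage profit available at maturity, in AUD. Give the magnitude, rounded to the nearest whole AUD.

AUD 15,224

T = 2 years.
Invest the USD and cover forward: 500,000 × 1.03327225 × 1.9461 = AUD 1,005,425.56.
Convert at spot and invest in AUD: 500,000 × 1.9230 × 1.06151809 = AUD 1,020,649.64.
The quoted forward undervalues USD, so borrow USD, convert to AUD at spot, deposit the AUD at 3.03%, and buy USD forward at 1.9461 to cover the loan.
Profit = 1,020,649.64 − 1,005,425.56 = AUD 15,224.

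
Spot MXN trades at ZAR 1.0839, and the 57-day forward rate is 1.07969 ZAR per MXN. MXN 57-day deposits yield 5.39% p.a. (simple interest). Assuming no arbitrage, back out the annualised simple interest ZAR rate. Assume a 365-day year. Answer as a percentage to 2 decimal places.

T = 57/365 years.
CIP gives F = S · g_ZAR/g_MXN, so g_ZAR/g_MXN = 1.07969/1.0839 = 0.9961159.
MXN growth factor: 1 + 0.0539×57/365 = 1.0084173.
So the ZAR growth factor = 1.0045005.
(1.0045005 − 1)/T = 0.028819, i.e. 2.88%.

2.88%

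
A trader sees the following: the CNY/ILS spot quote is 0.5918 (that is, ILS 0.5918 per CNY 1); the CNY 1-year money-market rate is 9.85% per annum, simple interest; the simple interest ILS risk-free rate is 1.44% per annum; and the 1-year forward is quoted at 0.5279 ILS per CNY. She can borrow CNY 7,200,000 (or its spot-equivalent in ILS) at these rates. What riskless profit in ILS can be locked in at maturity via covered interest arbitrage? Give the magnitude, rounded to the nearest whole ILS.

T = 1 year.
Invest the CNY and cover forward: 7,200,000 × 1.098500 × 0.5279 = ILS 4,175,266.68.
Convert at spot and invest in ILS: 7,200,000 × 0.5918 × 1.014400 = ILS 4,322,317.82.
The quoted forward undervalues CNY, so borrow CNY, convert to ILS at spot, deposit the ILS at 1.44%, and buy CNY forward at 0.5279 to cover the loan.
Profit = 4,322,317.82 − 4,175,266.68 = ILS 147,051.

ILS 147,051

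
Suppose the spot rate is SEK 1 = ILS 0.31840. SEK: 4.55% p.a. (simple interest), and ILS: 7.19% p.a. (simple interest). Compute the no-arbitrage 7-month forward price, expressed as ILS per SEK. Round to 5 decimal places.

T = 7/12 years.
ILS growth factor: 1 + 0.0719×7/12 = 1.0419417.
SEK accumulates by 1 + 0.0455×7/12 = 1.0265417.
Forward (ILS per SEK) = 0.3184 × 1.0419417 / 1.0265417 = 0.3231766.

0.32318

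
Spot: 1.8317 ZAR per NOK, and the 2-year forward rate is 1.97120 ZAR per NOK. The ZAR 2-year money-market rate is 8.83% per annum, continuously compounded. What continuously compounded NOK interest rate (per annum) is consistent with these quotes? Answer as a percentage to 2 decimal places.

5.16%

T = 2 years.
F/S = 1.9712/1.8317 = 1.0761588 = (growth of ZAR) / (growth of NOK).
ZAR growth factor: e^(0.0883×2) = 1.1931537.
That pins the NOK growth at 1.1087153.
r = ln(1.1087153)/2 = 0.051601 → 5.16%.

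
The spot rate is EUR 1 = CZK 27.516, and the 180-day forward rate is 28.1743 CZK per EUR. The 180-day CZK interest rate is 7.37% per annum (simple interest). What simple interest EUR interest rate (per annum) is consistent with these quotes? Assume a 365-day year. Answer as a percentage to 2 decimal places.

T = 180/365 years.
By CIP, F/S equals the CZK-to-EUR growth ratio: 28.1743/27.516 = 1.0239243.
The CZK side grows by 1 + 0.0737×180/365 = 1.0363452.
That pins the EUR growth at 1.0121307.
(1.0121307 − 1)/T = 0.024598, i.e. 2.46%.

2.46%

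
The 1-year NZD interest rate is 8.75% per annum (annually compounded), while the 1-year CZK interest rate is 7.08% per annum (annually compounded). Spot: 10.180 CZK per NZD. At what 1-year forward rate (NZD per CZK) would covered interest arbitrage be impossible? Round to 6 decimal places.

0.099764

T = 1 year.
CZK accumulates by (1 + 0.0708)^1 = 1.070800.
NZD growth factor: (1 + 0.0875)^1 = 1.087500.
CIP: F = S · (grow CZK)/(grow NZD) = 10.18 × 1.070800/1.087500 = 10.02367 CZK per NZD.
Invert for NZD per CZK: 1 / 10.02367 = 0.099764.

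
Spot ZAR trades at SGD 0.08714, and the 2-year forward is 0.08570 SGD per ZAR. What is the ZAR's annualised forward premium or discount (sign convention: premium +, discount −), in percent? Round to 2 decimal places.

-0.83%

T = 2 years.
ZAR trades forward at -1.65251% vs spot over the period.
×(1/T) gives -0.83% p.a.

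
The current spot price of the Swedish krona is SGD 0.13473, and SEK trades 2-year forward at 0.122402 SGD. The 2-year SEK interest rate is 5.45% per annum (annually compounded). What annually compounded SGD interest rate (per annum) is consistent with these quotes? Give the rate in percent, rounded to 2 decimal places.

T = 2 years.
CIP gives F = S · g_SGD/g_SEK, so g_SGD/g_SEK = 0.122402/0.13473 = 0.9084985.
The SEK side grows by (1 + 0.0545)^2 = 1.1119702.
So the SGD growth factor = 1.0102233.
r = 1.0102233^(1/2) − 1 = 0.005099 → 0.51%.

0.51%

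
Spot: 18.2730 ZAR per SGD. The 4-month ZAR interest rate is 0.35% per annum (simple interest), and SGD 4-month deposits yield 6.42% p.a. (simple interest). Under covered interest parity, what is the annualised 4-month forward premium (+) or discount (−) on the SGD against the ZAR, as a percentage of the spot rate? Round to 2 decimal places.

-5.94%

T = 4/12 years.
CIP forward (ZAR per SGD) = 18.273 × 1.0011667/1.021400 = 17.9110232.
Annualised premium = (F − S)/S × (1/T) = (17.9110232 − 18.273)/18.273 ÷ (4/12) = -5.94%.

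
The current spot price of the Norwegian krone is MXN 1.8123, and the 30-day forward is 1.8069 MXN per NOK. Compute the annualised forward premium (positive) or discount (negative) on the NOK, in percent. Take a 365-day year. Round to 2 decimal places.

-3.63%

T = 30/365 years.
(F − S)/S = (1.8069 − 1.8123)/1.8123 = -0.0029796.
×(1/T) gives -3.63% p.a.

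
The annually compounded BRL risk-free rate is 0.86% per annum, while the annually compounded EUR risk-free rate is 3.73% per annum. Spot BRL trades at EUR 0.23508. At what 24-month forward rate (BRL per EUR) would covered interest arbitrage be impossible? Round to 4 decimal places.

4.0217

T = 2 years.
EUR growth factor: (1 + 0.0373)^2 = 1.0759913.
BRL accumulates by (1 + 0.0086)^2 = 1.017274.
CIP: F = S · (grow EUR)/(grow BRL) = 0.23508 × 1.0759913/1.017274 = 0.2486489 EUR per BRL.
Quoted the other way: 1/0.2486489 = 4.0217 BRL per EUR.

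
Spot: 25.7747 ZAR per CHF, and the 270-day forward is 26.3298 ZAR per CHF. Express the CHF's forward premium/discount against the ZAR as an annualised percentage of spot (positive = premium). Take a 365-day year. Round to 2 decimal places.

T = 270/365 years.
Period premium: (26.3298 − 25.7747)/25.7747 = 0.0215366.
Annualise by dividing by T: 0.0215366 / (270/365) = 0.029114 → 2.91%.

+2.91%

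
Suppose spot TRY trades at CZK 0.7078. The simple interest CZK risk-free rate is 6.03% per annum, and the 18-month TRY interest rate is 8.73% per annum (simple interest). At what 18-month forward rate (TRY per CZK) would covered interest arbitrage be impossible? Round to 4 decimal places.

T = 18/12 years.
Growth of 1 CZK over T: 1 + 0.0603×18/12 = 1.090450.
TRY growth factor: 1 + 0.0873×18/12 = 1.130950.
So F = 0.7078 × 1.090450 / 1.130950 = 0.6824533 (CZK/TRY).
Invert for TRY per CZK: 1 / 0.6824533 = 1.4653.

1.4653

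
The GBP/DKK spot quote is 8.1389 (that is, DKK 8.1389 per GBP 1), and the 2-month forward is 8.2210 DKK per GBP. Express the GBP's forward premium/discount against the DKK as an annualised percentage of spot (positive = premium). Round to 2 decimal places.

T = 2/12 years.
GBP trades forward at +1.00874% vs spot over the period.
Annualise by dividing by T: 0.0100874 / (2/12) = 0.060524 → 6.05%.

+6.05%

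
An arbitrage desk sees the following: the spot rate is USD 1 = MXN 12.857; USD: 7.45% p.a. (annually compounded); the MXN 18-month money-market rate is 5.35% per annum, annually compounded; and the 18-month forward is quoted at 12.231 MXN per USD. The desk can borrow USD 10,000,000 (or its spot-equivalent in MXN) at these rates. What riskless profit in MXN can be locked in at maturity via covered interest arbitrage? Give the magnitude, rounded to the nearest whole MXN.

MXN 2,794,900

T = 18/12 years.
Invest the USD and cover forward: 10,000,000 × 1.11380619662 × 12.231 = MXN 136,229,635.91.
Convert at spot and invest in MXN: 10,000,000 × 12.857 × 1.08131396013 = MXN 139,024,535.85.
The quoted forward undervalues USD, so borrow USD, convert to MXN at spot, deposit the MXN at 5.35%, and buy USD forward at 12.231 to cover the loan.
Profit = 139,024,535.85 − 136,229,635.91 = MXN 2,794,900.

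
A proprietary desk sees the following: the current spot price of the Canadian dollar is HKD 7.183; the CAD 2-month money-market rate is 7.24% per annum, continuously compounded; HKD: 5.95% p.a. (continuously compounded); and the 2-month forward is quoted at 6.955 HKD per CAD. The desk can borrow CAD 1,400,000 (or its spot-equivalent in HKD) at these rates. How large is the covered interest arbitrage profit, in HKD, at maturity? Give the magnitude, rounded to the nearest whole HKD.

HKD 301,215

T = 2/12 years.
Keep in CAD, deliver into the forward: 1,400,000·1.0121397626·6.955 = HKD 9,855,204.87.
Swap to HKD now, deposit: 1,400,000·7.183·1.0099659997 = HKD 10,156,420.09.
The quoted forward undervalues CAD, so borrow CAD, convert to HKD at spot, deposit the HKD at 5.95%, and buy CAD forward at 6.955 to cover the loan.
Profit = 10,156,420.09 − 9,855,204.87 = HKD 301,215.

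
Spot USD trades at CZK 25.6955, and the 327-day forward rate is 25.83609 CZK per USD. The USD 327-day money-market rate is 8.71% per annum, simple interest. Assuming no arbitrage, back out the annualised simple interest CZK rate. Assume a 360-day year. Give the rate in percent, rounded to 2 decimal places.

9.36%

T = 327/360 years.
F/S = 25.83609/25.6955 = 1.0054714 = (growth of CZK) / (growth of USD).
The USD side grows by 1 + 0.0871×327/360 = 1.0791158.
So the CZK growth factor = 1.0850201.
(1.0850201 − 1)/T = 0.093600, i.e. 9.36%.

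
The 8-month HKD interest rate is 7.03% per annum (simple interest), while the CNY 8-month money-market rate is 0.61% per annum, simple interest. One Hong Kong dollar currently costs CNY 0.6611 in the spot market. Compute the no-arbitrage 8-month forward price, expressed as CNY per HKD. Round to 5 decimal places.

0.63407

T = 8/12 years.
Growth of 1 CNY over T: 1 + 0.0061×8/12 = 1.0040667.
HKD growth factor: 1 + 0.0703×8/12 = 1.0468667.
Forward (CNY per HKD) = 0.6611 × 1.0040667 / 1.0468667 = 0.6340716.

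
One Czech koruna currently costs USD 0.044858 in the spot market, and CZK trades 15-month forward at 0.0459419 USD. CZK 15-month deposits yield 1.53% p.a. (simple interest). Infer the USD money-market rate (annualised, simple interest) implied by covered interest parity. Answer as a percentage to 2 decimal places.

3.50%

T = 15/12 years.
By CIP, F/S equals the USD-to-CZK growth ratio: 0.0459419/0.044858 = 1.0241629.
The CZK side grows by 1 + 0.0153×15/12 = 1.019125.
That pins the USD growth at 1.043750.
(1.043750 − 1)/T = 0.035000, i.e. 3.50%.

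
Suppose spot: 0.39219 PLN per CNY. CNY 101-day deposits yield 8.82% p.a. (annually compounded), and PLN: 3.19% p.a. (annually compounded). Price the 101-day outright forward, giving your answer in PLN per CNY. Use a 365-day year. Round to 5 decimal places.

T = 101/365 years.
PLN growth factor: (1 + 0.0319)^(101/365) = 1.0087271.
CNY accumulates by (1 + 0.0882)^(101/365) = 1.0236648.
CIP: F = S · (grow PLN)/(grow CNY) = 0.39219 × 1.0087271/1.0236648 = 0.3864670 PLN per CNY.

0.38647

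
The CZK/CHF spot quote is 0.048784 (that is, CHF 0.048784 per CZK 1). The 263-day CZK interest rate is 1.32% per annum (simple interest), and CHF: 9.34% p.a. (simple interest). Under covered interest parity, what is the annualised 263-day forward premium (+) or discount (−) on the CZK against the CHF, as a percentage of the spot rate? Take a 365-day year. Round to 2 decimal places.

T = 263/365 years.
No-arbitrage forward: 0.048784 × 1.0672992 / 1.0095112 = 0.051576569 CHF/CZK.
Annualised premium = (F − S)/S × (1/T) = (0.051576569 − 0.048784)/0.048784 ÷ (263/365) = 7.94%.

+7.94%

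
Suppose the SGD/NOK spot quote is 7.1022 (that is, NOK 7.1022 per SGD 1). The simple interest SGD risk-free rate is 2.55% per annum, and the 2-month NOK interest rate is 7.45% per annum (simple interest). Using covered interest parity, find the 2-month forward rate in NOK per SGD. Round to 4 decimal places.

7.1600

T = 2/12 years.
NOK growth factor: 1 + 0.0745×2/12 = 1.0124167.
SGD accumulates by 1 + 0.0255×2/12 = 1.004250.
So F = 7.1022 × 1.0124167 / 1.004250 = 7.159956 (NOK/SGD).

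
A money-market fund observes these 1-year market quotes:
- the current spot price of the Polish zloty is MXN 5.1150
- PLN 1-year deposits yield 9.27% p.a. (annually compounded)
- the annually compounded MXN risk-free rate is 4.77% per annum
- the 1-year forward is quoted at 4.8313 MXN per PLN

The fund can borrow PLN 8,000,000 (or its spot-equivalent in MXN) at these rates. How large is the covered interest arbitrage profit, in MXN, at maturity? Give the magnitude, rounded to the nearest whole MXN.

MXN 638,592

T = 1 year.
Keep in PLN, deliver into the forward: 8,000,000·1.092700·4.8313 = MXN 42,233,292.08.
Swap to MXN now, deposit: 8,000,000·5.1150·1.047700 = MXN 42,871,884.00.
The quoted forward undervalues PLN, so borrow PLN, convert to MXN at spot, deposit the MXN at 4.77%, and buy PLN forward at 4.8313 to cover the loan.
Arbitrage profit = |42,233,292.08 − 42,871,884.00| = MXN 638,592.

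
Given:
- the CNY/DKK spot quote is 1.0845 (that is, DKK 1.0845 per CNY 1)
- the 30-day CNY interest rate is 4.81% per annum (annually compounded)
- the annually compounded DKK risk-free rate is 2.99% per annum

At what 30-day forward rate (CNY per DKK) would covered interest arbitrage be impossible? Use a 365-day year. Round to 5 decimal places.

0.92341

T = 30/365 years.
Growth of 1 DKK over T: (1 + 0.0299)^(30/365) = 1.0024244.
CNY growth factor: (1 + 0.0481)^(30/365) = 1.0038688.
CIP: F = S · (grow DKK)/(grow CNY) = 1.0845 × 1.0024244/1.0038688 = 1.082940 DKK per CNY.
Quoted the other way: 1/1.082940 = 0.92341 CNY per DKK.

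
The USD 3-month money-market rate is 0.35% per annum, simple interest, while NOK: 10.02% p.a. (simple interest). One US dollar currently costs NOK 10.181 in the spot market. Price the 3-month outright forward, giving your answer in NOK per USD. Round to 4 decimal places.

T = 3/12 years.
NOK growth factor: 1 + 0.1002×3/12 = 1.025050.
USD accumulates by 1 + 0.0035×3/12 = 1.000875.
Forward (NOK per USD) = 10.181 × 1.025050 / 1.000875 = 10.426911.

10.4269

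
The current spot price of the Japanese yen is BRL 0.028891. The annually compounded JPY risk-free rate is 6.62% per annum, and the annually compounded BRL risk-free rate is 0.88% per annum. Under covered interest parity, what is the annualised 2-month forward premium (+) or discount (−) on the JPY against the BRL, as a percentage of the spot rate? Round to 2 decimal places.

-5.51%

T = 2/12 years.
No-arbitrage forward: 0.028891 × 1.0014613 / 1.0107408 = 0.028625755 BRL/JPY.
Annualised premium = (F − S)/S × (1/T) = (0.028625755 − 0.028891)/0.028891 ÷ (2/12) = -5.51%.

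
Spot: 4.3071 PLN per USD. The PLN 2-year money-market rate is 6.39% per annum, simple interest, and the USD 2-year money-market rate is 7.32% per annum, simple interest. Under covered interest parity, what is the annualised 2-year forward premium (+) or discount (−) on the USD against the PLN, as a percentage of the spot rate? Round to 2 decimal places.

-0.81%

T = 2 years.
CIP forward (PLN per USD) = 4.3071 × 1.127800/1.146400 = 4.2372186.
Annualised premium = (F − S)/S × (1/T) = (4.2372186 − 4.3071)/4.3071 ÷ 2 = -0.81%.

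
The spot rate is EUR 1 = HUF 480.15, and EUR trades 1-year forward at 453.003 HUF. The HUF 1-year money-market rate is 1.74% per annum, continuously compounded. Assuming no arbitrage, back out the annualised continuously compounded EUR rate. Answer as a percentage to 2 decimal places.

7.56%

T = 1 year.
By CIP, F/S equals the HUF-to-EUR growth ratio: 453.003/480.15 = 0.9434614.
HUF growth factor: e^(0.0174×1) = 1.0175523.
Hence g_EUR = 1.0785309.
r = ln(1.0785309)/1 = 0.075600 → 7.56%.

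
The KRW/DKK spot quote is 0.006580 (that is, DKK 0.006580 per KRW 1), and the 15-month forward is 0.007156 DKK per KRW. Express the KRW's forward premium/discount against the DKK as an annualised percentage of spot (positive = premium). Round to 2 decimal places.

T = 15/12 years.
Period premium: (0.007156 − 0.00658)/0.00658 = 0.0875380.
Annualise by dividing by T: 0.0875380 / (15/12) = 0.070030 → 7.00%.

+7.00%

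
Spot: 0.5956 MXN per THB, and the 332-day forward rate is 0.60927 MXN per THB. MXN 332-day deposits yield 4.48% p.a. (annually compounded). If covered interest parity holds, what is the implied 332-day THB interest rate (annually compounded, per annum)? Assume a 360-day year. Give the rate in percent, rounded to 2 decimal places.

1.94%

T = 332/360 years.
F/S = 0.60927/0.5956 = 1.0229516 = (growth of MXN) / (growth of THB).
The MXN side grows by (1 + 0.0448)^(332/360) = 1.0412447.
So the THB growth factor = 1.0178827.
r = 1.0178827^(360/332) − 1 = 0.019405 → 1.94%.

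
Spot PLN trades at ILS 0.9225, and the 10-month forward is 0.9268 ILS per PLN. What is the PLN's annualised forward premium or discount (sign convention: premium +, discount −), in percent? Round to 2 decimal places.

+0.56%

T = 10/12 years.
PLN trades forward at +0.46612% vs spot over the period.
Annualise by dividing by T: 0.0046612 / (10/12) = 0.005593 → 0.56%.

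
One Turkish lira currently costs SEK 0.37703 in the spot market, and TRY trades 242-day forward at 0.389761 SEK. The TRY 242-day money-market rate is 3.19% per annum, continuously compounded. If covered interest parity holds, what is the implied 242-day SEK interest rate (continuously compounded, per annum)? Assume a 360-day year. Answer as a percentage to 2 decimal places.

T = 242/360 years.
By CIP, F/S equals the SEK-to-TRY growth ratio: 0.389761/0.37703 = 1.0337665.
The TRY side grows by e^(0.0319×242/360) = 1.0216755.
That pins the SEK growth at 1.0561739.
Take logs: ln 1.0561739 / (242/360) = 0.081302, so 8.13%.

8.13%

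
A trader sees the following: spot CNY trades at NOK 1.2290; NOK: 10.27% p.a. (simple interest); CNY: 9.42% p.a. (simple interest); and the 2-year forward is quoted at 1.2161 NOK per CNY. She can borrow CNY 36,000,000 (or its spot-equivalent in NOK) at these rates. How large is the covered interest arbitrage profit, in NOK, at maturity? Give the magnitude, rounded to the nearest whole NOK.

NOK 1,304,041

T = 2 years.
Invest the CNY and cover forward: 36,000,000 × 1.188400 × 1.2161 = NOK 52,027,676.64.
Convert at spot and invest in NOK: 36,000,000 × 1.2290 × 1.205400 = NOK 53,331,717.60.
The quoted forward undervalues CNY, so borrow CNY, convert to NOK at spot, deposit the NOK at 10.27%, and buy CNY forward at 1.2161 to cover the loan.
Arbitrage profit = |52,027,676.64 − 53,331,717.60| = NOK 1,304,041.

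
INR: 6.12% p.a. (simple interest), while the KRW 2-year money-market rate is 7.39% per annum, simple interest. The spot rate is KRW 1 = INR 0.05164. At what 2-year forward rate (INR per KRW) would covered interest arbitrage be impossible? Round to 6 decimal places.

0.050497

T = 2 years.
Growth of 1 INR over T: 1 + 0.0612×2 = 1.122400.
KRW growth factor: 1 + 0.0739×2 = 1.147800.
So F = 0.05164 × 1.122400 / 1.147800 = 0.05049724 (INR/KRW).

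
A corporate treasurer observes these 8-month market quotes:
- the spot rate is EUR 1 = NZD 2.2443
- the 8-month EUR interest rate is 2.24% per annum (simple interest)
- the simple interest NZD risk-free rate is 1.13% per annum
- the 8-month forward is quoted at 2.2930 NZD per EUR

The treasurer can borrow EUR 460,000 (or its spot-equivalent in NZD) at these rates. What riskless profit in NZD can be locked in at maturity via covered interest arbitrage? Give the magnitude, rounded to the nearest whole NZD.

T = 8/12 years.
Invest the EUR and cover forward: 460,000 × 1.014933333 × 2.2930 = NZD 1,070,531.38.
Convert at spot and invest in NZD: 460,000 × 2.2443 × 1.007533333 = NZD 1,040,155.25.
The quoted forward overvalues EUR, so borrow NZD, buy EUR at spot, deposit the EUR at 2.24%, and sell the proceeds forward at 2.2930.
Arbitrage profit = |1,070,531.38 − 1,040,155.25| = NZD 30,376.

NZD 30,376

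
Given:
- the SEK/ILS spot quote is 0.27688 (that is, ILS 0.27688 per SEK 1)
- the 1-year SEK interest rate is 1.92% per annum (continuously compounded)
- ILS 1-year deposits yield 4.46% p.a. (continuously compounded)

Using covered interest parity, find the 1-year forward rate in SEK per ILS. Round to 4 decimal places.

T = 1 year.
ILS growth factor: e^(0.0446×1) = 1.0456095.
SEK accumulates by e^(0.0192×1) = 1.0193855.
CIP: F = S · (grow ILS)/(grow SEK) = 0.27688 × 1.0456095/1.0193855 = 0.2840028 ILS per SEK.
Invert for SEK per ILS: 1 / 0.2840028 = 3.5211.

3.5211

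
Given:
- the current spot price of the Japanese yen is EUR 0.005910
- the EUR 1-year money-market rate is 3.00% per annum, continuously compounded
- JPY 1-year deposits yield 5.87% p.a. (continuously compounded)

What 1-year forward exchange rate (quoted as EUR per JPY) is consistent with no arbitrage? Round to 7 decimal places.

0.0057428

T = 1 year.
EUR accumulates by e^(0.0300×1) = 1.0304545.
Growth of 1 JPY over T: e^(0.0587×1) = 1.0604571.
So F = 0.00591 × 1.0304545 / 1.0604571 = 0.005742793 (EUR/JPY).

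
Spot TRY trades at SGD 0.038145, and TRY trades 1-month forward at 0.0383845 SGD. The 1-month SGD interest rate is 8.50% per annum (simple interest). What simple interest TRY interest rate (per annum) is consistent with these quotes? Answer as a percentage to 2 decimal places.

T = 1/12 years.
F/S = 0.0383845/0.038145 = 1.0062787 = (growth of SGD) / (growth of TRY).
The SGD side grows by 1 + 0.0850×1/12 = 1.0070833.
Hence g_TRY = 1.0007996.
r = (1.0007996 − 1)/(1/12) = 0.009595 → 0.96%.

0.96%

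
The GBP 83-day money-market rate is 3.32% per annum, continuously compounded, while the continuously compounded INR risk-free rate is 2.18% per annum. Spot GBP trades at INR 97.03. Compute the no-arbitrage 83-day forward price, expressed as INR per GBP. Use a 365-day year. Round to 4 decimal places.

T = 83/365 years.
INR growth factor: e^(0.0218×83/365) = 1.00496957.
Growth of 1 GBP over T: e^(0.0332×83/365) = 1.00757816.
CIP: F = S · (grow INR)/(grow GBP) = 97.03 × 1.00496957/1.00757816 = 96.778792 INR per GBP.

96.7788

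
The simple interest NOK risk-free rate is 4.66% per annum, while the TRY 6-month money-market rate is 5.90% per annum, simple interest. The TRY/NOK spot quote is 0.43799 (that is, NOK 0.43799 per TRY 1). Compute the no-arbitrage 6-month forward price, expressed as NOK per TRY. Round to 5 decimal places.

T = 6/12 years.
NOK accumulates by 1 + 0.0466×6/12 = 1.023300.
Growth of 1 TRY over T: 1 + 0.0590×6/12 = 1.029500.
CIP: F = S · (grow NOK)/(grow TRY) = 0.43799 × 1.023300/1.029500 = 0.4353523 NOK per TRY.

0.43535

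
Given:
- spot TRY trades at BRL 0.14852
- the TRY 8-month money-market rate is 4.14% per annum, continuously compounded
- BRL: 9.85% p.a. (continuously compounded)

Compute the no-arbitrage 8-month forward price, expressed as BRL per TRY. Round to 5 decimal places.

T = 8/12 years.
BRL growth factor: e^(0.0985×8/12) = 1.0678707.
TRY growth factor: e^(0.0414×8/12) = 1.0279844.
CIP: F = S · (grow BRL)/(grow TRY) = 0.14852 × 1.0678707/1.0279844 = 0.1542826 BRL per TRY.

0.15428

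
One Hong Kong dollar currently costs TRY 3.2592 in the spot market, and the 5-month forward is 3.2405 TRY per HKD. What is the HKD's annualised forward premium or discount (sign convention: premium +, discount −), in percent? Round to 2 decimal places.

-1.38%

T = 5/12 years.
Period premium: (3.2405 − 3.2592)/3.2592 = -0.0057376.
Annualise by dividing by T: -0.0057376 / (5/12) = -0.013770 → -1.38%.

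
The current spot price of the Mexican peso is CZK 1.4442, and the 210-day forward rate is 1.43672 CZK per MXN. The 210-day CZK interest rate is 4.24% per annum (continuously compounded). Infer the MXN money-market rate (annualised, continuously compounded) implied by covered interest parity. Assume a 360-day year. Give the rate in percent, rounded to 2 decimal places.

5.13%

T = 210/360 years.
By CIP, F/S equals the CZK-to-MXN growth ratio: 1.43672/1.4442 = 0.9948207.
CZK growth factor: e^(0.0424×210/360) = 1.0250417.
That pins the MXN growth at 1.0303783.
Take logs: ln 1.0303783 / (210/360) = 0.051302, so 5.13%.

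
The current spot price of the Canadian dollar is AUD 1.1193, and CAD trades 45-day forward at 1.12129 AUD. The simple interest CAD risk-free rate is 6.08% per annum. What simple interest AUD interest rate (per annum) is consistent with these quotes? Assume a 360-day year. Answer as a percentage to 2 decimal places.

7.51%

T = 45/360 years.
F/S = 1.12129/1.1193 = 1.0017779 = (growth of AUD) / (growth of CAD).
The CAD side grows by 1 + 0.0608×45/360 = 1.007600.
That pins the AUD growth at 1.0093914.
(1.0093914 − 1)/T = 0.075131, i.e. 7.51%.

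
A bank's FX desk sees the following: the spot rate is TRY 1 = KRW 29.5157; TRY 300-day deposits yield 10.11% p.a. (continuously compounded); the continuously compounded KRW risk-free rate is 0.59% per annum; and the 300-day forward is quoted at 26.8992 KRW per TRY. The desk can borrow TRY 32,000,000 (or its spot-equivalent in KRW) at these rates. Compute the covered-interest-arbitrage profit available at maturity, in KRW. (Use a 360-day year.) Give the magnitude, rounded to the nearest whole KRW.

T = 300/360 years.
Route A — deposit TRY, sell forward: 32,000,000 × 1.08790083502 × 26.8992 = KRW 936,437,188.52.
Route B — convert at spot, deposit KRW: 32,000,000 × 29.5157 × 1.00492877331 = KRW 949,157,638.22.
The quoted forward undervalues TRY, so borrow TRY, convert to KRW at spot, deposit the KRW at 0.59%, and buy TRY forward at 26.8992 to cover the loan.
Profit = 949,157,638.22 − 936,437,188.52 = KRW 12,720,450.

KRW 12,720,450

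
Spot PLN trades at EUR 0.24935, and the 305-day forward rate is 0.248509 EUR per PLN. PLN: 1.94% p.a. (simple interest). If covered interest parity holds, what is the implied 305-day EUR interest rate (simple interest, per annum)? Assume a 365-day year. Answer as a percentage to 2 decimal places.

1.53%

T = 305/365 years.
F/S = 0.248509/0.24935 = 0.9966272 = (growth of EUR) / (growth of PLN).
The PLN side grows by 1 + 0.0194×305/365 = 1.016211.
That pins the EUR growth at 1.0127835.
r = (1.0127835 − 1)/(305/365) = 0.015298 → 1.53%.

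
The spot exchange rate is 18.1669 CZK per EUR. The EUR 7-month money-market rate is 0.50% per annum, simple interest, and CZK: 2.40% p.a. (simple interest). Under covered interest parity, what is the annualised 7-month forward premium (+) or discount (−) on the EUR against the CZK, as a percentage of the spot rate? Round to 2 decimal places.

T = 7/12 years.
No-arbitrage forward: 18.1669 × 1.014000 / 1.0029167 = 18.3676636 CZK/EUR.
(F − S)/S ÷ T = (18.3676636 − 18.1669)/18.1669/(7/12) = 0.018945 → 1.89%.

+1.89%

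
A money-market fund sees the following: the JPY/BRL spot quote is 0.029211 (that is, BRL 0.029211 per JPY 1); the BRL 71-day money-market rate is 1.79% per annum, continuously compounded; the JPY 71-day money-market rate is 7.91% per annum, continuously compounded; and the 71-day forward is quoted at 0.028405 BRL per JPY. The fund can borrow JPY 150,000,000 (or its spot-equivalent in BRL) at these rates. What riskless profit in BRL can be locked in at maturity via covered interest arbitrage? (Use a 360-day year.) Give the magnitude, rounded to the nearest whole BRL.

BRL 69,406

T = 71/360 years.
Invest the JPY and cover forward: 150,000,000 × 1.015722597 × 0.028405 = BRL 4,327,740.06.
Convert at spot and invest in BRL: 150,000,000 × 0.029211 × 1.003536517 = BRL 4,397,145.78.
The quoted forward undervalues JPY, so borrow JPY, convert to BRL at spot, deposit the BRL at 1.79%, and buy JPY forward at 0.028405 to cover the loan.
Arbitrage profit = |4,327,740.06 − 4,397,145.78| = BRL 69,406.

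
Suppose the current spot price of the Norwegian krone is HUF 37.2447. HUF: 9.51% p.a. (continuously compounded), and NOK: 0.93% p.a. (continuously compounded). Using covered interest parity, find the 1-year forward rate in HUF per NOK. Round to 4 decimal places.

40.5814

T = 1 year.
Growth of 1 HUF over T: e^(0.0951×1) = 1.09976883.
Growth of 1 NOK over T: e^(0.0093×1) = 1.00934338.
Forward (HUF per NOK) = 37.2447 × 1.09976883 / 1.00934338 = 40.581393.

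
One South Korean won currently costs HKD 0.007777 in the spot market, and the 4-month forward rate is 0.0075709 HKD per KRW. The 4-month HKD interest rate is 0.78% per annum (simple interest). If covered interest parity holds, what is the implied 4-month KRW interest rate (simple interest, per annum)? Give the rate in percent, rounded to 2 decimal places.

8.97%

T = 4/12 years.
F/S = 0.0075709/0.007777 = 0.9734988 = (growth of HKD) / (growth of KRW).
HKD growth factor: 1 + 0.0078×4/12 = 1.002600.
That pins the KRW growth at 1.0298934.
r = (1.0298934 − 1)/(4/12) = 0.089680 → 8.97%.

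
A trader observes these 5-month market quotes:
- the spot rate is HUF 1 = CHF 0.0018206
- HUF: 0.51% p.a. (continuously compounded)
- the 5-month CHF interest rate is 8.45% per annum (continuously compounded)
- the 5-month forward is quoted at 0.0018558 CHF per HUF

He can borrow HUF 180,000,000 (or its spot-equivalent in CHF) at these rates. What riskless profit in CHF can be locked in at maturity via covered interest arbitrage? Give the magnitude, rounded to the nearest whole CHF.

CHF 4,697

T = 5/12 years.
Route A — deposit HUF, sell forward: 180,000,000 × 1.00212726 × 0.0018558 = CHF 334,754.60.
Route B — convert at spot, deposit CHF: 180,000,000 × 0.0018206 × 1.03583549 = CHF 339,451.58.
The quoted forward undervalues HUF, so borrow HUF, convert to CHF at spot, deposit the CHF at 8.45%, and buy HUF forward at 0.0018558 to cover the loan.
Arbitrage profit = |334,754.60 − 339,451.58| = CHF 4,697.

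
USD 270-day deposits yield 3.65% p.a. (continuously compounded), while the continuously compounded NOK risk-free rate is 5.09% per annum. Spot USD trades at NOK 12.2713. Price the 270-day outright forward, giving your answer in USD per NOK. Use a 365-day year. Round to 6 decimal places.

T = 270/365 years.
NOK growth factor: e^(0.0509×270/365) = 1.0383699.
Growth of 1 USD over T: e^(0.0365×270/365) = 1.0273678.
Forward (NOK per USD) = 12.2713 × 1.0383699 / 1.0273678 = 12.40271.
Invert for USD per NOK: 1 / 12.40271 = 0.080628.

0.080628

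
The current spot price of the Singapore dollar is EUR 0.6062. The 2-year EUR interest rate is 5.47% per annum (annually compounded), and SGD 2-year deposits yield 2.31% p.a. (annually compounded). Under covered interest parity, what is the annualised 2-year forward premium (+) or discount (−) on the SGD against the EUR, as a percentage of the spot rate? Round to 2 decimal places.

+3.14%

T = 2 years.
F = S · g_EUR/g_SGD = 0.6062 × 1.1123921/1.0467336 = 0.6442251.
(F − S)/S ÷ T = (0.6442251 − 0.6062)/0.6062/2 = 0.031363 → 3.14%.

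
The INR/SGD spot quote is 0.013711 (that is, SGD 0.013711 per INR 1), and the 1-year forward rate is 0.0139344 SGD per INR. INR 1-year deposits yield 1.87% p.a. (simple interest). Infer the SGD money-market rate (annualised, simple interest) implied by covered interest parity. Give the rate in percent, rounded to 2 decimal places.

T = 1 year.
By CIP, F/S equals the SGD-to-INR growth ratio: 0.0139344/0.013711 = 1.0162935.
The INR side grows by 1 + 0.0187×1 = 1.018700.
Hence g_SGD = 1.0352982.
(1.0352982 − 1)/T = 0.035298, i.e. 3.53%.

3.53%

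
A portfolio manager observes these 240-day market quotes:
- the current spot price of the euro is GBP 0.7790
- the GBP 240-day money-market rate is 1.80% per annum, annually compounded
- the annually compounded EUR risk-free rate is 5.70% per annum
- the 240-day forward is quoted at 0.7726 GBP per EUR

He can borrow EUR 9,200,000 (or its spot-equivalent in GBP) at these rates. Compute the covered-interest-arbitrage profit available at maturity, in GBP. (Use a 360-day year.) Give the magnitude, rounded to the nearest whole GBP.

T = 240/360 years.
Route A — deposit EUR, sell forward: 9,200,000 × 1.037647852 × 0.7726 = GBP 7,375,517.92.
Route B — convert at spot, deposit GBP: 9,200,000 × 0.7790 × 1.011964285 = GBP 7,252,545.64.
The quoted forward overvalues EUR, so borrow GBP, buy EUR at spot, deposit the EUR at 5.70%, and sell the proceeds forward at 0.7726.
The gap between the two covered legs is GBP 122,972.

GBP 122,972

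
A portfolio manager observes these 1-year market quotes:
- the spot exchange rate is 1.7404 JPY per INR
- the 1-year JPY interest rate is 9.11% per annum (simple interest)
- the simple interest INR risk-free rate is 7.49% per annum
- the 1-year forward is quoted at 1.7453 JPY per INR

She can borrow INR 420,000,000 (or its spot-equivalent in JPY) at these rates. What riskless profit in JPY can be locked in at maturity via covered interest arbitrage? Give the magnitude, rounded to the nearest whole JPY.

T = 1 year.
Invest the INR and cover forward: 420,000,000 × 1.074900 × 1.7453 = JPY 787,929,647.40.
Convert at spot and invest in JPY: 420,000,000 × 1.7404 × 1.091100 = JPY 797,559,184.80.
The quoted forward undervalues INR, so borrow INR, convert to JPY at spot, deposit the JPY at 9.11%, and buy INR forward at 1.7453 to cover the loan.
Profit = 797,559,184.80 − 787,929,647.40 = JPY 9,629,537.

JPY 9,629,537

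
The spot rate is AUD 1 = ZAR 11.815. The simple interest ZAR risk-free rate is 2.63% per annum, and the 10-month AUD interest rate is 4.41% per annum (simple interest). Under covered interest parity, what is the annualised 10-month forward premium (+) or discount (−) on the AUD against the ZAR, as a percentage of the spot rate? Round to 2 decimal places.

-1.72%

T = 10/12 years.
No-arbitrage forward: 11.815 × 1.0219167 / 1.036750 = 11.645957 ZAR/AUD.
(F − S)/S ÷ T = (11.645957 − 11.815)/11.815/(10/12) = -0.017169 → -1.72%.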